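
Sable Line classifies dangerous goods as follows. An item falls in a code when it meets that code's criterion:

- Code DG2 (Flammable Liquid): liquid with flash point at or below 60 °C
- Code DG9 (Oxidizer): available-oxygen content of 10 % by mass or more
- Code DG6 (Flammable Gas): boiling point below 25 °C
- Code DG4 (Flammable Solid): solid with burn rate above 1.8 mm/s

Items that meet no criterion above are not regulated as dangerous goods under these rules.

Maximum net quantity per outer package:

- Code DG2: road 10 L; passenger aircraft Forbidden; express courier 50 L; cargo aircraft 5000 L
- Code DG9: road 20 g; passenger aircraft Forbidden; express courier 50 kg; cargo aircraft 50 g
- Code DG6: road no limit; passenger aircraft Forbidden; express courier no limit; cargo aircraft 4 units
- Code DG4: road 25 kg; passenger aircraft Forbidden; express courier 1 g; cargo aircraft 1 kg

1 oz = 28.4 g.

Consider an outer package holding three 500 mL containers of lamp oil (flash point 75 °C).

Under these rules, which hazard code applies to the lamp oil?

Not regulated

flash point 75 °C is not below 60 °C, so Code DG2 does not apply.
No criterion is met, so the item is not regulated.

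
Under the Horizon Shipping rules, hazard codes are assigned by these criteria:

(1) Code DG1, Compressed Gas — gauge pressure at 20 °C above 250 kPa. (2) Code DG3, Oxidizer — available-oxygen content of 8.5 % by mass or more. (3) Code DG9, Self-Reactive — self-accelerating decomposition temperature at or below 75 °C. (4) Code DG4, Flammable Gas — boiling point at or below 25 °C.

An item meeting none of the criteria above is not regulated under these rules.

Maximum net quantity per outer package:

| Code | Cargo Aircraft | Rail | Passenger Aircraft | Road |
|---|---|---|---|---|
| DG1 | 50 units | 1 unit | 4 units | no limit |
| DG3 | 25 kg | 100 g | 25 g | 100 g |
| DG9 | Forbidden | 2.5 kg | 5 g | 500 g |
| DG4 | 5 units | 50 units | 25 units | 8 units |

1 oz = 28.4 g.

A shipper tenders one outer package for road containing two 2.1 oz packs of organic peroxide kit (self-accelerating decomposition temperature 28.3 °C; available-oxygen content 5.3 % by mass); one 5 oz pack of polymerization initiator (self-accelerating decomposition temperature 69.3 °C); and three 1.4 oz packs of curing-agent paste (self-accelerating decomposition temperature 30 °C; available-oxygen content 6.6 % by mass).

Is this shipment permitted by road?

Organic peroxide kit: self-accelerating decomposition temperature 28.3 °C ≤ 75 °C → Code DG9 (Self-Reactive).
The polymerization initiator has self-accelerating decomposition temperature 69.3 °C, which is ≤ 75 °C, so it is Code DG9 (Self-Reactive).
With self-accelerating decomposition temperature 30 °C (≤ 75 °C), the curing-agent paste falls in Code DG9.
Code DG9 net quantity: (two 2.1 oz packs = 119.28 g) + (one 5 oz pack = 142 g) + (three 1.4 oz packs = 119.28 g) = 380.56 g.
380.56 g is within the road limit of 500 g for Code DG9.

Yes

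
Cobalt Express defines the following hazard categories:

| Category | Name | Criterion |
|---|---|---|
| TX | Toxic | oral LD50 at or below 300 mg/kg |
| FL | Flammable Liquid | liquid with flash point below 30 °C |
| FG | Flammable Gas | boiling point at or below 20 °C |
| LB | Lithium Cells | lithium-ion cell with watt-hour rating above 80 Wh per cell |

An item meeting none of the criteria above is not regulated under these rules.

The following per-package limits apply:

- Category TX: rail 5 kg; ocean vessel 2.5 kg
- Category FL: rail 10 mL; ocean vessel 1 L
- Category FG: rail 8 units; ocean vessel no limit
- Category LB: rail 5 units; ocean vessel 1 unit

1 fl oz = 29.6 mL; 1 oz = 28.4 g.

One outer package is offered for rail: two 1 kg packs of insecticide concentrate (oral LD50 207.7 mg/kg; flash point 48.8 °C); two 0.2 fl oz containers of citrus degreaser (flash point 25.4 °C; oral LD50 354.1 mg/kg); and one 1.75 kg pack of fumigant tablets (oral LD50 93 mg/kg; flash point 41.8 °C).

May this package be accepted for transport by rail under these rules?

No

Insecticide concentrate: oral LD50 207.7 mg/kg ≤ 300 mg/kg → Category TX (Toxic).
With flash point 25.4 °C (< 30 °C), the citrus degreaser falls in Category FL.
The fumigant tablets have oral LD50 93 mg/kg, which is ≤ 300 mg/kg, so they are Category TX (Toxic).
Category FL quantity: two 0.2 fl oz containers = 11.84 mL.
11.84 mL > 10 mL (rail limit, Category FL) — over the limit.
Category TX net quantity: (two 1 kg packs = 2 kg) + 1.75 kg = 3.75 kg.
That is within the Category TX rail limit of 5 kg.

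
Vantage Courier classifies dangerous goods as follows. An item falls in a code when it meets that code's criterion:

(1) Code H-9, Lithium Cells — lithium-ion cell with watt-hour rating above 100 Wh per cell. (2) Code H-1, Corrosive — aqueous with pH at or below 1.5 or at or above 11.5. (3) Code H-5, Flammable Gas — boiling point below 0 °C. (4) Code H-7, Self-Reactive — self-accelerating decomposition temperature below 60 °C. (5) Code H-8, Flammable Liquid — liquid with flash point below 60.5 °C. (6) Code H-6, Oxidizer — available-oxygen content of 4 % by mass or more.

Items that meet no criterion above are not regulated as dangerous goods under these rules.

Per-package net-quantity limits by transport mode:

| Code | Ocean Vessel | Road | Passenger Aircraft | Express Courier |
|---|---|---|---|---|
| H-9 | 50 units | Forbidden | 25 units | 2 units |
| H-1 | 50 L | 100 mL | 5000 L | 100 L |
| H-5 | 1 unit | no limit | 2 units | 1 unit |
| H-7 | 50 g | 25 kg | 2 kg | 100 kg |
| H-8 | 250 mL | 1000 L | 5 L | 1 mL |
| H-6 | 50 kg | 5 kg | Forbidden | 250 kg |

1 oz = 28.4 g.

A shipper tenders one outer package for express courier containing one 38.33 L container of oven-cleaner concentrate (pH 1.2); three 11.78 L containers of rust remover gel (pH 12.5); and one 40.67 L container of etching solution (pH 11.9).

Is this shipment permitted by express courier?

Oven-cleaner concentrate: pH 1.2 ≤ 1.5 → Code H-1 (Corrosive).
pH 12.5 meets the Code H-1 criterion (Corrosive), so the rust remover gel is Code H-1.
Etching solution: pH 11.9 ≥ 11.5 → Code H-1 (Corrosive).
Total Code H-1: 38.33 L + (three 11.78 L containers = 35.34 L) + 40.67 L = 114.34 L.
114.34 L exceeds the express courier limit of 100 L for Code H-1.

No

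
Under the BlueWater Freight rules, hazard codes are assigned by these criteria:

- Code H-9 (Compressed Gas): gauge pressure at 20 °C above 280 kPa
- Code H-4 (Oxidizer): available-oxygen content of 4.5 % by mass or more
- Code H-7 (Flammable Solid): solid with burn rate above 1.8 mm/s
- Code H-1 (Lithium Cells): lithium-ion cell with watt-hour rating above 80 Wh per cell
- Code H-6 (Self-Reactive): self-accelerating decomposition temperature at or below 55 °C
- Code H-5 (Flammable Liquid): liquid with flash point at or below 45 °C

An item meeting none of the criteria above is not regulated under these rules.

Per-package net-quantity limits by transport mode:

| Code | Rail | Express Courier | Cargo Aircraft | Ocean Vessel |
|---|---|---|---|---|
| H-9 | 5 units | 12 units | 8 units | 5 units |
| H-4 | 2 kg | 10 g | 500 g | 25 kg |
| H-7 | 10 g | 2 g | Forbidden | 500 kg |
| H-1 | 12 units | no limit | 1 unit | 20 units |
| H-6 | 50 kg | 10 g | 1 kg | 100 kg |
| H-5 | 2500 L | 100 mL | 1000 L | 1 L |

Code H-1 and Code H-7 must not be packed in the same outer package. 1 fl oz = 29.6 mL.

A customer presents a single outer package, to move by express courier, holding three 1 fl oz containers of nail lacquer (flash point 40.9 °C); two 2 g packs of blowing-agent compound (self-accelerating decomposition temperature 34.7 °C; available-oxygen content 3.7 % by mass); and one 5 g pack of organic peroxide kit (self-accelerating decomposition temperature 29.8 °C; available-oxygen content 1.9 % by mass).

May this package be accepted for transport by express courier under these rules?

Yes

The nail lacquer has flash point 40.9 °C, which is ≤ 45 °C, so it is Code H-5 (Flammable Liquid).
Blowing-agent compound: self-accelerating decomposition temperature 34.7 °C ≤ 55 °C → Code H-6 (Self-Reactive).
Self-accelerating decomposition temperature 29.8 °C meets the Code H-6 criterion (Self-Reactive), so the organic peroxide kit is Code H-6.
Total Code H-6: (two 2 g packs = 4 g) + 5 g = 9 g.
That is within the Code H-6 express courier limit of 10 g.
Code H-5 quantity: three 1 fl oz containers = 88.8 mL.
That is within the Code H-5 express courier limit of 100 mL.
The segregation rule (Code H-1 with Code H-7) does not apply to Code H-6 with Code H-5.
Every hazard code is within its express courier limit and no segregation rule is violated.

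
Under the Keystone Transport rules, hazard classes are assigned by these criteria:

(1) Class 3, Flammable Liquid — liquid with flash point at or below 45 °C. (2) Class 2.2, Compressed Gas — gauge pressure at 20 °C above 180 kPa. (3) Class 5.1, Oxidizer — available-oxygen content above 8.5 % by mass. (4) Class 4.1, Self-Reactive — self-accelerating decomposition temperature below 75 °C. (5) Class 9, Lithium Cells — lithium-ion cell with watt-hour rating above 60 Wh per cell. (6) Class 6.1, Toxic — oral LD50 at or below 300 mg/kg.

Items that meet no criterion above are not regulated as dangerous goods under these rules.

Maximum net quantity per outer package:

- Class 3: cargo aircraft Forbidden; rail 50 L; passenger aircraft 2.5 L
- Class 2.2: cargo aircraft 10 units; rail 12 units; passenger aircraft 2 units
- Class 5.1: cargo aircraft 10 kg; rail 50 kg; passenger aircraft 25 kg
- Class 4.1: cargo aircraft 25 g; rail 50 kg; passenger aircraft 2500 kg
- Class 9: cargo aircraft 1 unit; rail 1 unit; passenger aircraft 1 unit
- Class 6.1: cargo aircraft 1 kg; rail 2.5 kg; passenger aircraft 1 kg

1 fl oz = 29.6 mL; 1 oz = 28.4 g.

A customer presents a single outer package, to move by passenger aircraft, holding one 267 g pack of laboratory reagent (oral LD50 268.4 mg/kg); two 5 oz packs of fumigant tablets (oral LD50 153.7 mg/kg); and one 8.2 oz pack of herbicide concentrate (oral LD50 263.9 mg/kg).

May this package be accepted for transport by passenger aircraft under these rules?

Yes

The laboratory reagent has oral LD50 268.4 mg/kg, which is ≤ 300 mg/kg, so it is Class 6.1 (Toxic).
The fumigant tablets have oral LD50 153.7 mg/kg, which is ≤ 300 mg/kg, so they are Class 6.1 (Toxic).
Oral LD50 263.9 mg/kg meets the Class 6.1 criterion (Toxic), so the herbicide concentrate is Class 6.1.
Class 6.1 net quantity: 267 g + (two 5 oz packs = 284 g) + (one 8.2 oz pack = 232.88 g) = 783.88 g.
783.88 g is within the passenger aircraft limit of 1 kg for Class 6.1.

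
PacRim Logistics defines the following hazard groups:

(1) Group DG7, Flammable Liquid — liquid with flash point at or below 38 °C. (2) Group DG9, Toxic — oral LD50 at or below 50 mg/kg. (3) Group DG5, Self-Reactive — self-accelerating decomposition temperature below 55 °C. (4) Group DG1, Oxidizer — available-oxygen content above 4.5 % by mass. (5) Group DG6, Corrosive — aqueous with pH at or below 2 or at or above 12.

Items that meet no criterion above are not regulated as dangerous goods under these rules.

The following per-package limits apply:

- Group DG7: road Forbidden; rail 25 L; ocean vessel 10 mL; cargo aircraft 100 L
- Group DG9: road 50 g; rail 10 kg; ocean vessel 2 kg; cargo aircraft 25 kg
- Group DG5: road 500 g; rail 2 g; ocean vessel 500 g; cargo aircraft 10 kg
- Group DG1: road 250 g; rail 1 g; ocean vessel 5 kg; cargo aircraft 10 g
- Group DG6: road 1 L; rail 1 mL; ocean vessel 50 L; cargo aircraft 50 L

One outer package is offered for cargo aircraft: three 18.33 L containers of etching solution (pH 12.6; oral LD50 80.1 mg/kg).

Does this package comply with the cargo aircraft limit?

No

With pH 12.6 (≥ 12), the etching solution falls in Group DG6.
Group DG6 quantity: three 18.33 L containers = 54.99 L.
That exceeds the Group DG6 cargo aircraft limit of 50 L.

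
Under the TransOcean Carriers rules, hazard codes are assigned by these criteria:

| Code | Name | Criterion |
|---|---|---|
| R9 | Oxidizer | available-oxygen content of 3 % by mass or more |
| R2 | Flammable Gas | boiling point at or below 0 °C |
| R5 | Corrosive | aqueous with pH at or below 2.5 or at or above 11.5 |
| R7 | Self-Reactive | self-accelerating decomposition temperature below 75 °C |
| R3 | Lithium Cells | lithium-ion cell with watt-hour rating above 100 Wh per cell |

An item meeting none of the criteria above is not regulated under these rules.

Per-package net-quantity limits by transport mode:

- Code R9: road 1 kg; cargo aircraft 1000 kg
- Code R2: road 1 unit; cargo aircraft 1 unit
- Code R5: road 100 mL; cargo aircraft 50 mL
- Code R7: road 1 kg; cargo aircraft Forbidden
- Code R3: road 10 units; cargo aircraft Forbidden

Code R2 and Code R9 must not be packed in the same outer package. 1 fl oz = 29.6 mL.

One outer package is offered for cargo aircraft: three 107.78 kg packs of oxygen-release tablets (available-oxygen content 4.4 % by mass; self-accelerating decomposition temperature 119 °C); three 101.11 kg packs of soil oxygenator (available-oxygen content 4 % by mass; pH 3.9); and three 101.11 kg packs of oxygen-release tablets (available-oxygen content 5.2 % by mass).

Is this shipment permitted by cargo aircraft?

Yes

Available-oxygen content 4.4 % by mass meets the Code R9 criterion (Oxidizer), so the oxygen-release tablets are Code R9.
Soil oxygenator: available-oxygen content 4 % by mass ≥ 3 % by mass → Code R9 (Oxidizer).
Oxygen-release tablets: available-oxygen content 5.2 % by mass ≥ 3 % by mass → Code R9 (Oxidizer).
Code R9 net quantity: (three 107.78 kg packs = 323.34 kg) + (three 101.11 kg packs = 303.33 kg) + (three 101.11 kg packs = 303.33 kg) = 930 kg.
930 kg ≤ 1000 kg (cargo aircraft limit, Code R9) — within limit.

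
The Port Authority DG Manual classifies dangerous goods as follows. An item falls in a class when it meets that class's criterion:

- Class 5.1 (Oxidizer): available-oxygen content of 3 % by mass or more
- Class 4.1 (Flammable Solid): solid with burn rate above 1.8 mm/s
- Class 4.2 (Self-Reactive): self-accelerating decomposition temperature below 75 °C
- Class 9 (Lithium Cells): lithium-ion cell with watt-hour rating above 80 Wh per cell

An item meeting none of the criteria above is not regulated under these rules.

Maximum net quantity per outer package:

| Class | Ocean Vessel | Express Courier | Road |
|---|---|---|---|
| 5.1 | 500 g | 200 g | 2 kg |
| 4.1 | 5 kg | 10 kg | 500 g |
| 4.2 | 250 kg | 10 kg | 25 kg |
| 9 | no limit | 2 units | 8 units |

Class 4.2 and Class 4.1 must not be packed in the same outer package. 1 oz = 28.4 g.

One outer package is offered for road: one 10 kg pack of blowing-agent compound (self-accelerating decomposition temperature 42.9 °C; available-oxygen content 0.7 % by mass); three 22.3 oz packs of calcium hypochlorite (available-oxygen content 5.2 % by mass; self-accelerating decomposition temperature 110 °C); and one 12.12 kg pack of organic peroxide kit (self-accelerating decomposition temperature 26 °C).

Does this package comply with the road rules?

Yes

Self-accelerating decomposition temperature 42.9 °C meets the Class 4.2 criterion (Self-Reactive), so the blowing-agent compound is Class 4.2.
Available-oxygen content 5.2 % by mass meets the Class 5.1 criterion (Oxidizer), so the calcium hypochlorite is Class 5.1.
Organic peroxide kit: self-accelerating decomposition temperature 26 °C < 75 °C → Class 4.2 (Self-Reactive).
Total Class 4.2: 10 kg + 12.12 kg = 22.12 kg.
22.12 kg ≤ 25 kg (road limit, Class 4.2) — within limit.
Class 5.1 quantity: three 22.3 oz packs = 1899.96 g.
1899.96 g ≤ 2 kg (road limit, Class 5.1) — within limit.
The segregation rule (Class 4.2 with Class 4.1) does not apply to Class 4.2 with Class 5.1.
Every hazard class is within its road limit and no segregation rule is violated.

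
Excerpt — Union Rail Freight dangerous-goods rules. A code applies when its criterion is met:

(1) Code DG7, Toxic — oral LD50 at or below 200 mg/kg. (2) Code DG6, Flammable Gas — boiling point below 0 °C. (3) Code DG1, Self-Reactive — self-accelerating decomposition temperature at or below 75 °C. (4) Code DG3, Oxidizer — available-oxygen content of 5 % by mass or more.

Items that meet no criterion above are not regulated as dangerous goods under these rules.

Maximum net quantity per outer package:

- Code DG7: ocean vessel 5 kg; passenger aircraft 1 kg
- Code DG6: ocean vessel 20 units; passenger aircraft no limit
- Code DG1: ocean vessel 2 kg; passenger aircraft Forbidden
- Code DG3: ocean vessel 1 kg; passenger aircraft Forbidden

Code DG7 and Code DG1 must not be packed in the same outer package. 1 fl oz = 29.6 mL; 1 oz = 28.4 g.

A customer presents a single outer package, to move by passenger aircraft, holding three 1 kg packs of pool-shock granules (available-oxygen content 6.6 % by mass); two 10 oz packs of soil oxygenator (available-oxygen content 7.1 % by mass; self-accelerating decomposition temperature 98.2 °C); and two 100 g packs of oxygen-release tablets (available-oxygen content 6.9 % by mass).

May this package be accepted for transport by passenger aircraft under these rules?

No

Available-oxygen content 6.6 % by mass meets the Code DG3 criterion (Oxidizer), so the pool-shock granules are Code DG3.
Available-oxygen content 7.1 % by mass meets the Code DG3 criterion (Oxidizer), so the soil oxygenator is Code DG3.
Oxygen-release tablets: available-oxygen content 6.9 % by mass ≥ 5 % by mass → Code DG3 (Oxidizer).
Total Code DG3: (three 1 kg packs = 3 kg) + (two 10 oz packs = 568 g) + (two 100 g packs = 200 g) = 3.768 kg.
By passenger aircraft, Code DG3 is Forbidden regardless of quantity.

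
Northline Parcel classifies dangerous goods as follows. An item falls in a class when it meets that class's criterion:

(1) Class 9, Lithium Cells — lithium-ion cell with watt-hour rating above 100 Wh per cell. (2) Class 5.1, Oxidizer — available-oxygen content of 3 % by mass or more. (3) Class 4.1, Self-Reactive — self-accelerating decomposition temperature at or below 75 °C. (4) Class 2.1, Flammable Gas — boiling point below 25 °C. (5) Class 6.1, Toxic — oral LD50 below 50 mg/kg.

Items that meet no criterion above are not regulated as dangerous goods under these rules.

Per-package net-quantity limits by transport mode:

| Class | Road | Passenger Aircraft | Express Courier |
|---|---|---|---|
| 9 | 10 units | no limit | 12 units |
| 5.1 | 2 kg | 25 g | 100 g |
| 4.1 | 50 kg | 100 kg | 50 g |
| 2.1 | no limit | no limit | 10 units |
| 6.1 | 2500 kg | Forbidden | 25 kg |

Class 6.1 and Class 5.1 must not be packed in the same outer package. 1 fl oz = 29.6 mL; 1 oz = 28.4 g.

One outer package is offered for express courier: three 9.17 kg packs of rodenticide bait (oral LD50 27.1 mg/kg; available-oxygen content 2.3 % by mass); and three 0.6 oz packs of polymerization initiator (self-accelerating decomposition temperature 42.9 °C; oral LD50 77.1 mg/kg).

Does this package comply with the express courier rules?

No

The rodenticide bait has oral LD50 27.1 mg/kg, which is < 50 mg/kg, so it is Class 6.1 (Toxic).
With self-accelerating decomposition temperature 42.9 °C (≤ 75 °C), the polymerization initiator falls in Class 4.1.
Class 4.1 quantity: three 0.6 oz packs = 51.12 g.
51.12 g > 50 g (express courier limit, Class 4.1) — over the limit.
Class 6.1 quantity: three 9.17 kg packs = 27.51 kg.
That exceeds the Class 6.1 express courier limit of 25 kg.
The segregation rule (Class 6.1 with Class 5.1) does not apply to Class 4.1 with Class 6.1.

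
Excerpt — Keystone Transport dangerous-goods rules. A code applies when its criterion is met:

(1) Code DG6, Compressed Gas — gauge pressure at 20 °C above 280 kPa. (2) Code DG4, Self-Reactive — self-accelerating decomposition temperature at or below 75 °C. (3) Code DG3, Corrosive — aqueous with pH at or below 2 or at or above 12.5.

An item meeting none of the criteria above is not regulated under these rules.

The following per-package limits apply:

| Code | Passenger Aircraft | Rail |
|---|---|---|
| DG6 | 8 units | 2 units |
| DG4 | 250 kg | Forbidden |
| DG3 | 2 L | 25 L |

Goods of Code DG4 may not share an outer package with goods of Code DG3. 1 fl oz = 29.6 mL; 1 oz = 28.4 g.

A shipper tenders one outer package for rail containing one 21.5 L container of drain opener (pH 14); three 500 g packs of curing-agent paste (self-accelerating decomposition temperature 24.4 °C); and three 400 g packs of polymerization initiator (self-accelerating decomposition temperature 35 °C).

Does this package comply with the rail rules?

Drain opener: pH 14 ≥ 12.5 → Code DG3 (Corrosive).
Self-accelerating decomposition temperature 24.4 °C meets the Code DG4 criterion (Self-Reactive), so the curing-agent paste is Code DG4.
Polymerization initiator: self-accelerating decomposition temperature 35 °C ≤ 75 °C → Code DG4 (Self-Reactive).
Code DG4 net quantity: (three 500 g packs = 1.5 kg) + (three 400 g packs = 1.2 kg) = 2.7 kg.
Code DG4 is Forbidden by rail.
Code DG3 quantity: 21.5 L.
21.5 L is within the rail limit of 25 L for Code DG3.
Code DG4 and Code DG3 may not share an outer package.

No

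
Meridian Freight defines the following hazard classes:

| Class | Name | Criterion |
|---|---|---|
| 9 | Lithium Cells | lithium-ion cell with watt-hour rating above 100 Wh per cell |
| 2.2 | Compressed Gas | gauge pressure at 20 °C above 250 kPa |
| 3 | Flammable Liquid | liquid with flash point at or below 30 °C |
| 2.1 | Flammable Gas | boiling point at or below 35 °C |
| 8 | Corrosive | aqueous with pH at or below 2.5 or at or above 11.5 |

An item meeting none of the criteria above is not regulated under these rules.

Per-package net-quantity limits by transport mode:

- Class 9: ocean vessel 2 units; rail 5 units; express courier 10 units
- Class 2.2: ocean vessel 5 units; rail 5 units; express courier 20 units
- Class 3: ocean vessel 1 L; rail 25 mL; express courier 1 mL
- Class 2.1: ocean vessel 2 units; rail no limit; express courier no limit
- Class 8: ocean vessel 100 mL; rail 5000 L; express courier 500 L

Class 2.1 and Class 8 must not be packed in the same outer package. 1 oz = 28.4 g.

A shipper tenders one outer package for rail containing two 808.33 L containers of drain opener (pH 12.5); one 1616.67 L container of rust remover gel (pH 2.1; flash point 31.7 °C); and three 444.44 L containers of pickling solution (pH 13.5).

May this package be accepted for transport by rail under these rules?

Yes

With pH 12.5 (≥ 11.5), the drain opener falls in Class 8.
With pH 2.1 (≤ 2.5), the rust remover gel falls in Class 8.
pH 13.5 meets the Class 8 criterion (Corrosive), so the pickling solution is Class 8.
Class 8 net quantity: (two 808.33 L containers = 1616.66 L) + 1616.67 L + (three 444.44 L containers = 1333.32 L) = 4566.65 L.
4566.65 L is within the rail limit of 5000 L for Class 8.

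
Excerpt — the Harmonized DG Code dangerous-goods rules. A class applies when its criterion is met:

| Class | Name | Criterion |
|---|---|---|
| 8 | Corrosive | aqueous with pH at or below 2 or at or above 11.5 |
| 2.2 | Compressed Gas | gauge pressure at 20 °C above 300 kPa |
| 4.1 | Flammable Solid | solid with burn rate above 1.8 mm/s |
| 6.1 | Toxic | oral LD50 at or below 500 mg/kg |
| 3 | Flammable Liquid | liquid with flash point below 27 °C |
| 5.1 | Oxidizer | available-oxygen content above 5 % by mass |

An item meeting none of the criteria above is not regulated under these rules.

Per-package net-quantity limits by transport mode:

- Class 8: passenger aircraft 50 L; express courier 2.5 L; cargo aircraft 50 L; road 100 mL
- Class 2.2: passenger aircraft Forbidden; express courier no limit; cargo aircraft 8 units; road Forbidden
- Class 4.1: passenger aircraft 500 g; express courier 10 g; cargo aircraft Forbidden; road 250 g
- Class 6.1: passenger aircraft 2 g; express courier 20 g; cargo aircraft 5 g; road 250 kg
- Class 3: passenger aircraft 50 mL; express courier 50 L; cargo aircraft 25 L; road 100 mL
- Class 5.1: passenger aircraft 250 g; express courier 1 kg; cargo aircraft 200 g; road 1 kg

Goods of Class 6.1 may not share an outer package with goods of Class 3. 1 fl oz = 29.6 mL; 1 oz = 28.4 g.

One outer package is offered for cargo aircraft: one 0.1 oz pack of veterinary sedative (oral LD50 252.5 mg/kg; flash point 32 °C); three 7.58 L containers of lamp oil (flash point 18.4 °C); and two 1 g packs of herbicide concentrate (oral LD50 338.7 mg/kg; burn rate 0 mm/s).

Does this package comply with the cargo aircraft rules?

No

Veterinary sedative: oral LD50 252.5 mg/kg ≤ 500 mg/kg → Class 6.1 (Toxic).
Flash point 18.4 °C meets the Class 3 criterion (Flammable Liquid), so the lamp oil is Class 3.
With oral LD50 338.7 mg/kg (≤ 500 mg/kg), the herbicide concentrate falls in Class 6.1.
Total Class 6.1: (one 0.1 oz pack = 2.84 g) + (two 1 g packs = 2 g) = 4.84 g.
That is within the Class 6.1 cargo aircraft limit of 5 g.
Class 3 quantity: three 7.58 L containers = 22.74 L.
22.74 L is within the cargo aircraft limit of 25 L for Class 3.
Class 6.1 and Class 3 may not share an outer package.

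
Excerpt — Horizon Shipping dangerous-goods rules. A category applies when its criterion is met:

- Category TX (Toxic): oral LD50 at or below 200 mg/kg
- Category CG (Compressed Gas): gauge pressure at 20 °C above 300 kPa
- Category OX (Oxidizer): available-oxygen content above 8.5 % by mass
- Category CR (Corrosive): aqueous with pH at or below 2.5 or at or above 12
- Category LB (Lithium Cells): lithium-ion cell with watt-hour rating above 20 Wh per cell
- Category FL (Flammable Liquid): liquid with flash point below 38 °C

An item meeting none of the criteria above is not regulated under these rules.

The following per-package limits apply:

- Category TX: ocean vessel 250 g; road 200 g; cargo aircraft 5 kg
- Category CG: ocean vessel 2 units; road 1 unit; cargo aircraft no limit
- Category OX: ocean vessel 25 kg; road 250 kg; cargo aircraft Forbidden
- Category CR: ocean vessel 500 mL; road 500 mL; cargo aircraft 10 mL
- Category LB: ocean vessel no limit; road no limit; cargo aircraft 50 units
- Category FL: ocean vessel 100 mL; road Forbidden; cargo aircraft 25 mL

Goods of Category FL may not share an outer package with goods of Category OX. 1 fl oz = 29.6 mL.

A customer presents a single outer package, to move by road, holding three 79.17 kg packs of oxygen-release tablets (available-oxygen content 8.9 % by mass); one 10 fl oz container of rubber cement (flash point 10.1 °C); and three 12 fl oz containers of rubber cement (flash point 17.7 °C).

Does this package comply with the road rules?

Available-oxygen content 8.9 % by mass meets the Category OX criterion (Oxidizer), so the oxygen-release tablets are Category OX.
Flash point 10.1 °C meets the Category FL criterion (Flammable Liquid), so the rubber cement is Category FL.
Rubber cement: flash point 17.7 °C < 38 °C → Category FL (Flammable Liquid).
Total Category FL: (one 10 fl oz container = 296 mL) + (three 12 fl oz containers = 1065.6 mL) = 1361.6 mL.
Category FL is Forbidden by road.
Category OX quantity: three 79.17 kg packs = 237.51 kg.
237.51 kg ≤ 250 kg (road limit, Category OX) — within limit.
Category FL and Category OX may not share an outer package.

No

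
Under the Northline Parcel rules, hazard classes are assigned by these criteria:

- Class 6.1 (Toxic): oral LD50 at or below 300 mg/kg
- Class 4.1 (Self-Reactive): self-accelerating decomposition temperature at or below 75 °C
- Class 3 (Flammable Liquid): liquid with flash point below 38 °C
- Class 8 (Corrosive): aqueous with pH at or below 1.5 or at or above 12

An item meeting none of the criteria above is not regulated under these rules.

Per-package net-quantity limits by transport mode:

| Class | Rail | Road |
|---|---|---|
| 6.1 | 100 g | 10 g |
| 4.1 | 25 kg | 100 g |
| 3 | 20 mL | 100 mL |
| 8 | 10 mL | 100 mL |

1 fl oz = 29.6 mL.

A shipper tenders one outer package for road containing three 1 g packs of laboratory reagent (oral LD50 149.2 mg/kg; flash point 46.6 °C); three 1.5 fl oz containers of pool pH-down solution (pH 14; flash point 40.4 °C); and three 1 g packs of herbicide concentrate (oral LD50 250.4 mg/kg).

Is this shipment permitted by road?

The laboratory reagent has oral LD50 149.2 mg/kg, which is ≤ 300 mg/kg, so it is Class 6.1 (Toxic).
pH 14 meets the Class 8 criterion (Corrosive), so the pool pH-down solution is Class 8.
The herbicide concentrate has oral LD50 250.4 mg/kg, which is ≤ 300 mg/kg, so it is Class 6.1 (Toxic).
Total Class 6.1: (three 1 g packs = 3 g) + (three 1 g packs = 3 g) = 6 g.
6 g is within the road limit of 10 g for Class 6.1.
Class 8 quantity: three 1.5 fl oz containers = 133.2 mL.
That exceeds the Class 8 road limit of 100 mL.

No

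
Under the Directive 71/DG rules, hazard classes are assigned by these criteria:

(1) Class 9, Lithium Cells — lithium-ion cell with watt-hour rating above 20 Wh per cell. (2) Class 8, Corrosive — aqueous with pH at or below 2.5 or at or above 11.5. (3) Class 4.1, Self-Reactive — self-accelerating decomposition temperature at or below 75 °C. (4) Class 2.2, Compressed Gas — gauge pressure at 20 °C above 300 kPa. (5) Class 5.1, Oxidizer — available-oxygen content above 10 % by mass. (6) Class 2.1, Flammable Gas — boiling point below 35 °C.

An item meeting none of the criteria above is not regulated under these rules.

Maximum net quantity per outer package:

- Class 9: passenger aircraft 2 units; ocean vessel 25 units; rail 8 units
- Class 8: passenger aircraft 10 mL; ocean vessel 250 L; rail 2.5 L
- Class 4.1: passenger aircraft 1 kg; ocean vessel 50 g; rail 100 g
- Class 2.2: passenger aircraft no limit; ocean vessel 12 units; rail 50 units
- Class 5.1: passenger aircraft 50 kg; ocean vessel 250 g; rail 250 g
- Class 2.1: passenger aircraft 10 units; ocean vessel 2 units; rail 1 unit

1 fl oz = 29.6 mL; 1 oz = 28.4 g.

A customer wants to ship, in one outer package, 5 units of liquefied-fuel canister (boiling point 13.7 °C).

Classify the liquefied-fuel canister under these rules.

Class 2.1

The liquefied-fuel canister has boiling point 13.7 °C, which is < 35 °C, so it is Class 2.1 (Flammable Gas).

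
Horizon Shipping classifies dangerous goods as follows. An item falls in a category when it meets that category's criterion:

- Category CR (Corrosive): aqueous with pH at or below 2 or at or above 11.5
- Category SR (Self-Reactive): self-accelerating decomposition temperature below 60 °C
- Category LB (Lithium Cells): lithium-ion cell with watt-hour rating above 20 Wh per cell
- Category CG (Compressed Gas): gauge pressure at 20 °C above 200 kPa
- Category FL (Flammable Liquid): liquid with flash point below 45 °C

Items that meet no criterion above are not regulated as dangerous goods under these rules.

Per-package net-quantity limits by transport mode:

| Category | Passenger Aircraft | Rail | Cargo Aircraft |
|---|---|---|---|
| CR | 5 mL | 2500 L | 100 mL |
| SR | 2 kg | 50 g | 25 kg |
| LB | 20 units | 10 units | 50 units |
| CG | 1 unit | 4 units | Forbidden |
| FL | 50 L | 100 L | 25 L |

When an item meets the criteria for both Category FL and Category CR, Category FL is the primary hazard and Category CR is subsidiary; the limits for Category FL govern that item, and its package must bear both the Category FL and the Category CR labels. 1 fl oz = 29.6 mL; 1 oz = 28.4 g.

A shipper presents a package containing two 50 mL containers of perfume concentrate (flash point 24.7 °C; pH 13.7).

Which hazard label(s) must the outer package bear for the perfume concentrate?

Category CR and FL

Perfume concentrate: flash point 24.7 °C < 45 °C → Category FL (Flammable Liquid).
pH 13.7 meets the Category CR criterion (Corrosive), so the perfume concentrate is Category CR.
By the precedence rule Category FL is primary and Category CR is subsidiary, and that rule requires both labels on the package.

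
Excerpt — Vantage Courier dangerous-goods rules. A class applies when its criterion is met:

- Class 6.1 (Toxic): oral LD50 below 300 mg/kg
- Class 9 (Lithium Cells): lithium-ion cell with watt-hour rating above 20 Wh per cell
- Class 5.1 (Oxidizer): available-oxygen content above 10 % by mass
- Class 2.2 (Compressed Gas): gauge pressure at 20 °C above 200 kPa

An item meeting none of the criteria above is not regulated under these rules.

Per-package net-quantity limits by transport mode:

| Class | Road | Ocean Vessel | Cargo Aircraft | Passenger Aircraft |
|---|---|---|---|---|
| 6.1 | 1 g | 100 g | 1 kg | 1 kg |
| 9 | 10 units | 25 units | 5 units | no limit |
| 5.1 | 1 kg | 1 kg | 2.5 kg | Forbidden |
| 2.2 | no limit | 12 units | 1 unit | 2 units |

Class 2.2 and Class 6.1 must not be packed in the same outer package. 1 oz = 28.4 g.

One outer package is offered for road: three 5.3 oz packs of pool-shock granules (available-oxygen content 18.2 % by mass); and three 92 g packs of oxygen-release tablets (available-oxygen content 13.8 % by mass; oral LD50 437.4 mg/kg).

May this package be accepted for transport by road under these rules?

Yes

Pool-shock granules: available-oxygen content 18.2 % by mass > 10 % by mass → Class 5.1 (Oxidizer).
Available-oxygen content 13.8 % by mass meets the Class 5.1 criterion (Oxidizer), so the oxygen-release tablets are Class 5.1.
Class 5.1 net quantity: (three 5.3 oz packs = 451.56 g) + (three 92 g packs = 276 g) = 727.56 g.
727.56 g ≤ 1 kg (road limit, Class 5.1) — within limit.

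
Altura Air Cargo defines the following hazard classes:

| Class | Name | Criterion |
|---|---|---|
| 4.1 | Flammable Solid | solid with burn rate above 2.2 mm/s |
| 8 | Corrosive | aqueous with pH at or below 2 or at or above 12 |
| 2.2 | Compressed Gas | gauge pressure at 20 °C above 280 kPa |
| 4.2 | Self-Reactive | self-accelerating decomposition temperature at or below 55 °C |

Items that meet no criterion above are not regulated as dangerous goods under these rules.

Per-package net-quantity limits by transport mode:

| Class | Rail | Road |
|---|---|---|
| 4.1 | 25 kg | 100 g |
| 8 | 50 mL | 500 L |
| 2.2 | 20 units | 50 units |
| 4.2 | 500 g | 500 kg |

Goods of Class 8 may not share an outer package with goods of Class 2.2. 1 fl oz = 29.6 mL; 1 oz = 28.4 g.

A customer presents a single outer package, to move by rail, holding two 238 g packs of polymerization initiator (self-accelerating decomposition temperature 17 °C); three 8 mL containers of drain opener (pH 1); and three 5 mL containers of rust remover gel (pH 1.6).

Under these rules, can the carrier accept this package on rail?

Yes

The polymerization initiator has self-accelerating decomposition temperature 17 °C, which is ≤ 55 °C, so it is Class 4.2 (Self-Reactive).
pH 1 meets the Class 8 criterion (Corrosive), so the drain opener is Class 8.
pH 1.6 meets the Class 8 criterion (Corrosive), so the rust remover gel is Class 8.
Class 4.2 quantity: two 238 g packs = 476 g.
476 g is within the rail limit of 500 g for Class 4.2.
Total Class 8: (three 8 mL containers = 24 mL) + (three 5 mL containers = 15 mL) = 39 mL.
That is within the Class 8 rail limit of 50 mL.
The segregation rule (Class 8 with Class 2.2) does not apply to Class 4.2 with Class 8.
Every hazard class is within its rail limit and no segregation rule is violated.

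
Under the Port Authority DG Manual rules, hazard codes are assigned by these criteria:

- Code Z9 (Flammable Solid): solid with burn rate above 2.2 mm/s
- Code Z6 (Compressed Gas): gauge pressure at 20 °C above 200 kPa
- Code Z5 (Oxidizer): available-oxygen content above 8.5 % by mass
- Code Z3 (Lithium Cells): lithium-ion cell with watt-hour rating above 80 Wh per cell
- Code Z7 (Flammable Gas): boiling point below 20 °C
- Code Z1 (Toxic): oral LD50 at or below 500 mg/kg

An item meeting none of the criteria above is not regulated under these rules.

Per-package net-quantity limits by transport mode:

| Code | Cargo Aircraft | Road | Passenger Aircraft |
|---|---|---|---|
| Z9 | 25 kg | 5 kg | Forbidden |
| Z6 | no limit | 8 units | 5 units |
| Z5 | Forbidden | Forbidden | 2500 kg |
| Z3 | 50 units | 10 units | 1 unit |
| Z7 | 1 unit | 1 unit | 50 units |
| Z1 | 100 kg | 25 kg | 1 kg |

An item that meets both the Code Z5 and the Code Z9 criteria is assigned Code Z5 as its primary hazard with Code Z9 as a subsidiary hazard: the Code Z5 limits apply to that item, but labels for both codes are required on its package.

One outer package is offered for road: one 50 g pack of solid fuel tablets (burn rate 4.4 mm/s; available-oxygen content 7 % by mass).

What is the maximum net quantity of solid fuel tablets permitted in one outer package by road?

5 kg

Solid fuel tablets: burn rate 4.4 mm/s > 2.2 mm/s → Code Z9 (Flammable Solid).
The road limit for Code Z9 is 5 kg.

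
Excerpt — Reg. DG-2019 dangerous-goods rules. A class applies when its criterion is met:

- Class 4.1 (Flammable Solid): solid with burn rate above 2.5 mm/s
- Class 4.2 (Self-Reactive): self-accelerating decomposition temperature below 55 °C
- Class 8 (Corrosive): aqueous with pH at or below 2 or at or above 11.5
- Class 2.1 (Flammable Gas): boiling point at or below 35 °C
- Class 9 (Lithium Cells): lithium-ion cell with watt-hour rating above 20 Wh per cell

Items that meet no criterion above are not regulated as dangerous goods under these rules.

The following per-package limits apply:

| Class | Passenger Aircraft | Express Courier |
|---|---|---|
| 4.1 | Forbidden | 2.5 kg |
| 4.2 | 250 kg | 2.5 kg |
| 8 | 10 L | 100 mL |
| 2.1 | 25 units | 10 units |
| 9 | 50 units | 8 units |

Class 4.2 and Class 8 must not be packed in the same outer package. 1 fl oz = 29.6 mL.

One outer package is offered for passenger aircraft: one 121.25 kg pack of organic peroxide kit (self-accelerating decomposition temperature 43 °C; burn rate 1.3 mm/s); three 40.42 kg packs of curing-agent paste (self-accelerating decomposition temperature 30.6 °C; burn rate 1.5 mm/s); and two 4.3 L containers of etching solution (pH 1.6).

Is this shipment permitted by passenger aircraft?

No

The organic peroxide kit has self-accelerating decomposition temperature 43 °C, which is < 55 °C, so it is Class 4.2 (Self-Reactive).
With self-accelerating decomposition temperature 30.6 °C (< 55 °C), the curing-agent paste falls in Class 4.2.
With pH 1.6 (≤ 2), the etching solution falls in Class 8.
Class 4.2 net quantity: 121.25 kg + (three 40.42 kg packs = 121.26 kg) = 242.51 kg.
242.51 kg is within the passenger aircraft limit of 250 kg for Class 4.2.
Class 8 quantity: two 4.3 L containers = 8.6 L.
8.6 L ≤ 10 L (passenger aircraft limit, Class 8) — within limit.
Class 4.2 and Class 8 may not share an outer package.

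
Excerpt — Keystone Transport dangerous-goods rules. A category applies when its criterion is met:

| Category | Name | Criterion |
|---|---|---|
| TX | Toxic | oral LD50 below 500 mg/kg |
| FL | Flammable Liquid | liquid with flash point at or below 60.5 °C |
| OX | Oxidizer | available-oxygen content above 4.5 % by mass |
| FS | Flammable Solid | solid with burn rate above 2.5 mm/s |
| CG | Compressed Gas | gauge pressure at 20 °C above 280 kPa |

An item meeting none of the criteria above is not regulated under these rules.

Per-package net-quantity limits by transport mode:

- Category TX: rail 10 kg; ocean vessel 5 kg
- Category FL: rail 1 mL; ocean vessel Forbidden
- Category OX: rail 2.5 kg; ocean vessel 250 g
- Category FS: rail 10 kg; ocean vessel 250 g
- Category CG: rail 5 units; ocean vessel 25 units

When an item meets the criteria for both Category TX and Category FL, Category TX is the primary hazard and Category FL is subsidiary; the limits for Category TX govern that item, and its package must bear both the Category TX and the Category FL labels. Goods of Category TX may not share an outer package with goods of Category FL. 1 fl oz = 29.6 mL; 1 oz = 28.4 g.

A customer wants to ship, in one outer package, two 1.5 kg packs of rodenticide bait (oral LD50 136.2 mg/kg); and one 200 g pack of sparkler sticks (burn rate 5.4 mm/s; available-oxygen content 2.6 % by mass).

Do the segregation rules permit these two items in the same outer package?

Yes

Rodenticide bait: oral LD50 136.2 mg/kg < 500 mg/kg → Category TX (Toxic).
The sparkler sticks have burn rate 5.4 mm/s, which is > 2.5 mm/s, so they are Category FS (Flammable Solid).
No segregation rule bars Category TX with Category FS.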